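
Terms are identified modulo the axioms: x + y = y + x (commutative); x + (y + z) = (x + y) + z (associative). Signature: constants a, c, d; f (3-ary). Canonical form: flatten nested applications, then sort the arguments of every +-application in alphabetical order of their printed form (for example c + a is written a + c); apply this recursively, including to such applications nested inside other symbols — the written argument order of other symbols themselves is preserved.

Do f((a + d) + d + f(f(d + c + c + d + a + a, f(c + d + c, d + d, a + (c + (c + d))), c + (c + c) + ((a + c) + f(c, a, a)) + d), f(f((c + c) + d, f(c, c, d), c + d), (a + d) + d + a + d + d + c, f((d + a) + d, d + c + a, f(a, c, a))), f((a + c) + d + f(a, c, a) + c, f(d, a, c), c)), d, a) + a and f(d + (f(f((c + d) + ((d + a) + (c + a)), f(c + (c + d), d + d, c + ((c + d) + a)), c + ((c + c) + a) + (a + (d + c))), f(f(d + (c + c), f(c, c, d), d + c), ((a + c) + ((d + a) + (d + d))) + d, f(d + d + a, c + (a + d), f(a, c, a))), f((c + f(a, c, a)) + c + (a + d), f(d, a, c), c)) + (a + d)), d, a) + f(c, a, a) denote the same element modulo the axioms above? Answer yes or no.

Answer: no — a + f(a + d + d + f(f(a + a + c + c + d + d, f(c + c + d, d + d, a + c + c + d), a + c + c + c + c + d + f(c, a, a)), f(f(c + c + d, f(c, c, d), c + d), a + a + c + d + d + d + d, f(a + d + d, a + c + d, f(a, c, a))), f(a + c + c + d + f(a, c, a), f(d, a, c), c)), d, a) vs f(a + d + d + f(f(a + a + c + c + d + d, f(c + c + d, d + d, a + c + c + d), a + a + c + c + c + c + d), f(f(c + c + d, f(c, c, d), c + d), a + a + c + d + d + d + d, f(a + d + d, a + c + d, f(a, c, a))), f(a + c + c + d + f(a, c, a), f(d, a, c), c)), d, a) + f(c, a, a)

Derivation:
Left:  f((a + d) + d + f(f(d + c + c + d + a + a, f(c + d + c, d + d, a + (c + (c + d))), c + (c + c) + ((a + c) + f(c, a, a)) + d), f(f((c + c) + d, f(c, c, d), c + d), (a + d) + d + a + d + d + c, f((d + a) + d, d + c + a, f(a, c, a))), f((a + c) + d + f(a, c, a) + c, f(d, a, c), c)), d, a) + a
  Simplify inside:  f((a + d) + d + f(f(d + c + c + d + a + a, f(c + d + c, d + d, a + (c + (c + d))), c + (c + c) + ((a + c) + f(c, a, a)) + d), f(f((c + c) + d, f(c, c, d), c + d), (a + d) + d + a + d + d + c, f((d + a) + d, d + c + a, f(a, c, a))), f((a + c) + d + f(a, c, a) + c, f(d, a, c), c)), d, a)  →  f(a + d + d + f(f(a + a + c + c + d + d, f(c + c + d, d + d, a + c + c + d), a + c + c + c + c + d + f(c, a, a)), f(f(c + c + d, f(c, c, d), c + d), a + a + c + d + d + d + d, f(a + d + d, a + c + d, f(a, c, a))), f(a + c + c + d + f(a, c, a), f(d, a, c), c)), d, a)
  Sort arguments:  a + f(a + d + d + f(f(a + a + c + c + d + d, f(c + c + d, d + d, a + c + c + d), a + c + c + c + c + d + f(c, a, a)), f(f(c + c + d, f(c, c, d), c + d), a + a + c + d + d + d + d, f(a + d + d, a + c + d, f(a, c, a))), f(a + c + c + d + f(a, c, a), f(d, a, c), c)), d, a)
Right:  f(d + (f(f((c + d) + ((d + a) + (c + a)), f(c + (c + d), d + d, c + ((c + d) + a)), c + ((c + c) + a) + (a + (d + c))), f(f(d + (c + c), f(c, c, d), d + c), ((a + c) + ((d + a) + (d + d))) + d, f(d + d + a, c + (a + d), f(a, c, a))), f((c + f(a, c, a)) + c + (a + d), f(d, a, c), c)) + (a + d)), d, a) + f(c, a, a)
  Simplify inside:  f(d + (f(f((c + d) + ((d + a) + (c + a)), f(c + (c + d), d + d, c + ((c + d) + a)), c + ((c + c) + a) + (a + (d + c))), f(f(d + (c + c), f(c, c, d), d + c), ((a + c) + ((d + a) + (d + d))) + d, f(d + d + a, c + (a + d), f(a, c, a))), f((c + f(a, c, a)) + c + (a + d), f(d, a, c), c)) + (a + d)), d, a)  →  f(a + d + d + f(f(a + a + c + c + d + d, f(c + c + d, d + d, a + c + c + d), a + a + c + c + c + c + d), f(f(c + c + d, f(c, c, d), c + d), a + a + c + d + d + d + d, f(a + d + d, a + c + d, f(a, c, a))), f(a + c + c + d + f(a, c, a), f(d, a, c), c)), d, a)
  Sort arguments:  f(a + d + d + f(f(a + a + c + c + d + d, f(c + c + d, d + d, a + c + c + d), a + a + c + c + c + c + d), f(f(c + c + d, f(c, c, d), c + d), a + a + c + d + d + d + d, f(a + d + d, a + c + d, f(a, c, a))), f(a + c + c + d + f(a, c, a), f(d, a, c), c)), d, a) + f(c, a, a)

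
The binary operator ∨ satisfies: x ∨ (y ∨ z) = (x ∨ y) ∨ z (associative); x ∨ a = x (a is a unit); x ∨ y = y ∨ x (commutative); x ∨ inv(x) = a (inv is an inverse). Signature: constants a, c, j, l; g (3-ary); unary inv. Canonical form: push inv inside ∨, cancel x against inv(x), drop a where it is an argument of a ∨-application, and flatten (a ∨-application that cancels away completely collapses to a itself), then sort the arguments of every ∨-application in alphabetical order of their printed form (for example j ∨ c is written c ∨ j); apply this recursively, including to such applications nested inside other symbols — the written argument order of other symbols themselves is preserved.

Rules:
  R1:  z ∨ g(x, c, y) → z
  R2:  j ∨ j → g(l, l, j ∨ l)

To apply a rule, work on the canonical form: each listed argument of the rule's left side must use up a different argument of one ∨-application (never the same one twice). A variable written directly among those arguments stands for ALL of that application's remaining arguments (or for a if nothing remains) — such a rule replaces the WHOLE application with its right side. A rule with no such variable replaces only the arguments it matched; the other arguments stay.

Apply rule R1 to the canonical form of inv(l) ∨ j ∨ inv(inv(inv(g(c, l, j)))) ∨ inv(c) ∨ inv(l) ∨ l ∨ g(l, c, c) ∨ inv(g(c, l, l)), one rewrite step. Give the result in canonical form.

Canonical form:  g(l, c, c) ∨ inv(c) ∨ inv(g(c, l, j)) ∨ inv(g(c, l, l)) ∨ inv(l) ∨ j
R1 matches:  uses g(l, c, c);  x := l, y := c, z := inv(c) ∨ inv(g(c, l, j)) ∨ inv(g(c, l, l)) ∨ inv(l) ∨ j
The extension variable absorbs all remaining arguments, so the whole application is rewritten.
Giving:  inv(c) ∨ inv(g(c, l, j)) ∨ inv(g(c, l, l)) ∨ inv(l) ∨ j

Answer: inv(c) ∨ inv(g(c, l, j)) ∨ inv(g(c, l, l)) ∨ inv(l) ∨ j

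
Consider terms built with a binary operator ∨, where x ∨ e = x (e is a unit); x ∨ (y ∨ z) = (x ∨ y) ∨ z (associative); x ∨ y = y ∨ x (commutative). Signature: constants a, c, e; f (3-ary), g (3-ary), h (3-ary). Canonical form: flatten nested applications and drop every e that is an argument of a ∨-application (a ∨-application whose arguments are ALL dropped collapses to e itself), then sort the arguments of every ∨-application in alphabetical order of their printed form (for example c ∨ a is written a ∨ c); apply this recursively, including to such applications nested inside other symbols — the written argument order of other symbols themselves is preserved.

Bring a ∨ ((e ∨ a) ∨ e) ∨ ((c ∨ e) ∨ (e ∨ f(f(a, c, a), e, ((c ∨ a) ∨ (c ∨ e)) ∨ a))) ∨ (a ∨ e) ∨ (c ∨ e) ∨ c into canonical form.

Answer: a ∨ a ∨ a ∨ c ∨ c ∨ c ∨ f(f(a, c, a), e, a ∨ a ∨ c ∨ c)

Derivation:
Merge nested applications:  a ∨ e ∨ a ∨ e ∨ c ∨ e ∨ e ∨ f(f(a, c, a), e, ((c ∨ a) ∨ (c ∨ e)) ∨ a) ∨ a ∨ e ∨ c ∨ e ∨ c
Canonicalize subterm:  f(f(a, c, a), e, ((c ∨ a) ∨ (c ∨ e)) ∨ a)  →  f(f(a, c, a), e, a ∨ a ∨ c ∨ c)
Drop the unit:  drop e (×6)
Sort:  a ∨ a ∨ a ∨ c ∨ c ∨ c ∨ f(f(a, c, a), e, a ∨ a ∨ c ∨ c)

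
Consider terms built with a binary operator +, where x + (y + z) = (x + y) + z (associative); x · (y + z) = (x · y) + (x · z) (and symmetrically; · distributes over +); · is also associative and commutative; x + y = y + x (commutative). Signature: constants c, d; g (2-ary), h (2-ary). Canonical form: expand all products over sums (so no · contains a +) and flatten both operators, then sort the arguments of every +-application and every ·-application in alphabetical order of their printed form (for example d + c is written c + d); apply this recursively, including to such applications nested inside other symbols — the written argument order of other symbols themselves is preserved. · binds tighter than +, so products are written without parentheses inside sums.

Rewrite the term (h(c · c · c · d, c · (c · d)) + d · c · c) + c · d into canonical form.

Merge nested applications:  h(c · c · c · d, c · c · d) + c · c · d + c · d
Sort arguments:  c · c · d + c · d + h(c · c · c · d, c · c · d)

Answer: c · c · d + c · d + h(c · c · c · d, c · c · d)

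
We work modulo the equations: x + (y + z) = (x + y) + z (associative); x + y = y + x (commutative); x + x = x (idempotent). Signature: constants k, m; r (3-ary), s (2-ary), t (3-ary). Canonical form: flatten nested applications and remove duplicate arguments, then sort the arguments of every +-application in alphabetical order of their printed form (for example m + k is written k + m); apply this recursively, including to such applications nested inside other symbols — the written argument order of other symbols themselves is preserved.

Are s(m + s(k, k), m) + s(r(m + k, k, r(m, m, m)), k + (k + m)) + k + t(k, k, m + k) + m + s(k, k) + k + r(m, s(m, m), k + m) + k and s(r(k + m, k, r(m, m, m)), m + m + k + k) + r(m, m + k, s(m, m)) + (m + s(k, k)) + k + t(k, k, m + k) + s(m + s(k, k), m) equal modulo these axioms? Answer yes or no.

Left:  s(m + s(k, k), m) + s(r(m + k, k, r(m, m, m)), k + (k + m)) + k + t(k, k, m + k) + m + s(k, k) + k + r(m, s(m, m), k + m) + k
  Inside:  s(r(m + k, k, r(m, m, m)), k + (k + m))  →  s(r(k + m, k, r(m, m, m)), k + m)
  Canonicalize subterm:  t(k, k, m + k)  →  t(k, k, k + m)
  Drop duplicates:  drop duplicate k, k
  Sort arguments:  k + m + r(m, s(m, m), k + m) + s(k, k) + s(m + s(k, k), m) + s(r(k + m, k, r(m, m, m)), k + m) + t(k, k, k + m)
Right:  s(r(k + m, k, r(m, m, m)), m + m + k + k) + r(m, m + k, s(m, m)) + (m + s(k, k)) + k + t(k, k, m + k) + s(m + s(k, k), m)
  Flatten:  s(r(k + m, k, r(m, m, m)), m + m + k + k) + r(m, m + k, s(m, m)) + m + s(k, k) + k + t(k, k, m + k) + s(m + s(k, k), m)
  Simplify inside:  s(r(k + m, k, r(m, m, m)), m + m + k + k)  →  s(r(k + m, k, r(m, m, m)), k + m)
  Inside:  r(m, m + k, s(m, m))  →  r(m, k + m, s(m, m))
  Simplify inside:  t(k, k, m + k)  →  t(k, k, k + m)
  Sort arguments:  k + m + r(m, k + m, s(m, m)) + s(k, k) + s(m + s(k, k), m) + s(r(k + m, k, r(m, m, m)), k + m) + t(k, k, k + m)

Answer: no — k + m + r(m, s(m, m), k + m) + s(k, k) + s(m + s(k, k), m) + s(r(k + m, k, r(m, m, m)), k + m) + t(k, k, k + m) vs k + m + r(m, k + m, s(m, m)) + s(k, k) + s(m + s(k, k), m) + s(r(k + m, k, r(m, m, m)), k + m) + t(k, k, k + m)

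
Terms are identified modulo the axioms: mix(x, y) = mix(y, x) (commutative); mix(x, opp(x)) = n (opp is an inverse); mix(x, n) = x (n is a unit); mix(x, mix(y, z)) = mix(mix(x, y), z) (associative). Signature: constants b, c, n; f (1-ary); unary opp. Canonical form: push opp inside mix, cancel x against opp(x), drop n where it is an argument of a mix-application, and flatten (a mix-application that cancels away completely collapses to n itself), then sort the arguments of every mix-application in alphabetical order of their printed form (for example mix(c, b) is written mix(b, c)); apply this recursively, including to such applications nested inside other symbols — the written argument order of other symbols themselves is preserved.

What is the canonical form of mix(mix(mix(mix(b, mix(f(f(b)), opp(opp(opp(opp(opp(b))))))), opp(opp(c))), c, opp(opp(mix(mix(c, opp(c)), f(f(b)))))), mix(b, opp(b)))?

Answer: mix(c, c, f(f(b)), f(f(b)))

Derivation:
Push opp inside:  distribute opp over mix and collapse double opp
Cancel inverse pairs:  b cancels
Combine occurrences:  mix(f(f(b)), f(f(b)), c, c)
Order the arguments:  mix(c, c, f(f(b)), f(f(b)))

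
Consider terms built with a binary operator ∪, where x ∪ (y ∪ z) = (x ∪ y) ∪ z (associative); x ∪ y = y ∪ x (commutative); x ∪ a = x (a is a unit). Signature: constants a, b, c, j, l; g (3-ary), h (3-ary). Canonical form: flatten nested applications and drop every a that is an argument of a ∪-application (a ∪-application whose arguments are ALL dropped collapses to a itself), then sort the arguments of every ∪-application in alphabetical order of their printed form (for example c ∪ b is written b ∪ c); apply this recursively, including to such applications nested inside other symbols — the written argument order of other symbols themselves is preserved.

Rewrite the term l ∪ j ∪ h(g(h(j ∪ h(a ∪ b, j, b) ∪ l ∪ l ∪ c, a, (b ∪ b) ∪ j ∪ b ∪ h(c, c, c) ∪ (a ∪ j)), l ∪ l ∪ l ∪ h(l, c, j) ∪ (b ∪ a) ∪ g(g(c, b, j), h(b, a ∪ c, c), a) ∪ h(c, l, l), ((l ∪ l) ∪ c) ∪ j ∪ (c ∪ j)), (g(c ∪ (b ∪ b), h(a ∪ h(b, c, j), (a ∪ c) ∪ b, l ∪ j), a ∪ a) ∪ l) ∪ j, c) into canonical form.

Canonicalize subterm:  h(g(h(j ∪ h(a ∪ b, j, b) ∪ l ∪ l ∪ c, a, (b ∪ b) ∪ j ∪ b ∪ h(c, c, c) ∪ (a ∪ j)), l ∪ l ∪ l ∪ h(l, c, j) ∪ (b ∪ a) ∪ g(g(c, b, j), h(b, a ∪ c, c), a) ∪ h(c, l, l), ((l ∪ l) ∪ c) ∪ j ∪ (c ∪ j)), (g(c ∪ (b ∪ b), h(a ∪ h(b, c, j), (a ∪ c) ∪ b, l ∪ j), a ∪ a) ∪ l) ∪ j, c)  →  h(g(h(c ∪ h(b, j, b) ∪ j ∪ l ∪ l, a, b ∪ b ∪ b ∪ h(c, c, c) ∪ j ∪ j), b ∪ g(g(c, b, j), h(b, c, c), a) ∪ h(c, l, l) ∪ h(l, c, j) ∪ l ∪ l ∪ l, c ∪ c ∪ j ∪ j ∪ l ∪ l), g(b ∪ b ∪ c, h(h(b, c, j), b ∪ c, j ∪ l), a) ∪ j ∪ l, c)
Order the arguments:  h(g(h(c ∪ h(b, j, b) ∪ j ∪ l ∪ l, a, b ∪ b ∪ b ∪ h(c, c, c) ∪ j ∪ j), b ∪ g(g(c, b, j), h(b, c, c), a) ∪ h(c, l, l) ∪ h(l, c, j) ∪ l ∪ l ∪ l, c ∪ c ∪ j ∪ j ∪ l ∪ l), g(b ∪ b ∪ c, h(h(b, c, j), b ∪ c, j ∪ l), a) ∪ j ∪ l, c) ∪ j ∪ l

Answer: h(g(h(c ∪ h(b, j, b) ∪ j ∪ l ∪ l, a, b ∪ b ∪ b ∪ h(c, c, c) ∪ j ∪ j), b ∪ g(g(c, b, j), h(b, c, c), a) ∪ h(c, l, l) ∪ h(l, c, j) ∪ l ∪ l ∪ l, c ∪ c ∪ j ∪ j ∪ l ∪ l), g(b ∪ b ∪ c, h(h(b, c, j), b ∪ c, j ∪ l), a) ∪ j ∪ l, c) ∪ j ∪ l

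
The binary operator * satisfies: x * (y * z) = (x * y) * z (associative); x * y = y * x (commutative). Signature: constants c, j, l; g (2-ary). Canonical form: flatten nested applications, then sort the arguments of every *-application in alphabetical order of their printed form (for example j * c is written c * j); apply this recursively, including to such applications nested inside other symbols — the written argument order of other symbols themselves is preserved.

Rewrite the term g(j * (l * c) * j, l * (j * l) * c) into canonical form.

Answer: g(c * j * j * l, c * j * l * l)

Derivation:
Work inside:  l * (j * l) * c
Un-nest:  l * j * l * c
Sort:  c * j * l * l
Put back:  g(c * j * j * l, c * j * l * l)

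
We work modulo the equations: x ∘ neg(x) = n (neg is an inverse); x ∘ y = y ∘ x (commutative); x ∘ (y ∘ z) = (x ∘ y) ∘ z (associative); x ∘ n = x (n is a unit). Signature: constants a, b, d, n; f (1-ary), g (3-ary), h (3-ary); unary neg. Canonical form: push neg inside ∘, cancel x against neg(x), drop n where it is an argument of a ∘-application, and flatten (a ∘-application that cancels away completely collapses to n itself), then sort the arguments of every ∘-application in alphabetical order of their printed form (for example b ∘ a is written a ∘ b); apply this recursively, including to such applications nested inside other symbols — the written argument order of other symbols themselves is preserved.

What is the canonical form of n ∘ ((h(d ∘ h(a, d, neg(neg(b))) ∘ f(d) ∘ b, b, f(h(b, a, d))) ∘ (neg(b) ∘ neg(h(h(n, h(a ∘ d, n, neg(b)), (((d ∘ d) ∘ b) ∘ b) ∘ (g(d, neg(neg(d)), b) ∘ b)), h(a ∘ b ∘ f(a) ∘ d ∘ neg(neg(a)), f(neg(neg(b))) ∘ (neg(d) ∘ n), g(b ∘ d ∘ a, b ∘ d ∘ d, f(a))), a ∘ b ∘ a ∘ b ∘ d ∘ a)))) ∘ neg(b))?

Answer: h(b ∘ d ∘ f(d) ∘ h(a, d, b), b, f(h(b, a, d))) ∘ neg(b) ∘ neg(b) ∘ neg(h(h(n, h(a ∘ d, n, neg(b)), b ∘ b ∘ b ∘ d ∘ d ∘ g(d, d, b)), h(a ∘ a ∘ b ∘ d ∘ f(a), f(b) ∘ neg(d), g(a ∘ b ∘ d, b ∘ d ∘ d, f(a))), a ∘ a ∘ a ∘ b ∘ b ∘ d))

Derivation:
Push neg inside:  distribute neg over ∘ and collapse double neg
Collect terms:  h(b ∘ d ∘ f(d) ∘ h(a, d, b), b, f(h(b, a, d))) ∘ neg(b) ∘ neg(b) ∘ neg(h(h(n, h(a ∘ d, n, neg(b)), b ∘ b ∘ b ∘ d ∘ d ∘ g(d, d, b)), h(a ∘ a ∘ b ∘ d ∘ f(a), f(b) ∘ neg(d), g(a ∘ b ∘ d, b ∘ d ∘ d, f(a))), a ∘ a ∘ a ∘ b ∘ b ∘ d))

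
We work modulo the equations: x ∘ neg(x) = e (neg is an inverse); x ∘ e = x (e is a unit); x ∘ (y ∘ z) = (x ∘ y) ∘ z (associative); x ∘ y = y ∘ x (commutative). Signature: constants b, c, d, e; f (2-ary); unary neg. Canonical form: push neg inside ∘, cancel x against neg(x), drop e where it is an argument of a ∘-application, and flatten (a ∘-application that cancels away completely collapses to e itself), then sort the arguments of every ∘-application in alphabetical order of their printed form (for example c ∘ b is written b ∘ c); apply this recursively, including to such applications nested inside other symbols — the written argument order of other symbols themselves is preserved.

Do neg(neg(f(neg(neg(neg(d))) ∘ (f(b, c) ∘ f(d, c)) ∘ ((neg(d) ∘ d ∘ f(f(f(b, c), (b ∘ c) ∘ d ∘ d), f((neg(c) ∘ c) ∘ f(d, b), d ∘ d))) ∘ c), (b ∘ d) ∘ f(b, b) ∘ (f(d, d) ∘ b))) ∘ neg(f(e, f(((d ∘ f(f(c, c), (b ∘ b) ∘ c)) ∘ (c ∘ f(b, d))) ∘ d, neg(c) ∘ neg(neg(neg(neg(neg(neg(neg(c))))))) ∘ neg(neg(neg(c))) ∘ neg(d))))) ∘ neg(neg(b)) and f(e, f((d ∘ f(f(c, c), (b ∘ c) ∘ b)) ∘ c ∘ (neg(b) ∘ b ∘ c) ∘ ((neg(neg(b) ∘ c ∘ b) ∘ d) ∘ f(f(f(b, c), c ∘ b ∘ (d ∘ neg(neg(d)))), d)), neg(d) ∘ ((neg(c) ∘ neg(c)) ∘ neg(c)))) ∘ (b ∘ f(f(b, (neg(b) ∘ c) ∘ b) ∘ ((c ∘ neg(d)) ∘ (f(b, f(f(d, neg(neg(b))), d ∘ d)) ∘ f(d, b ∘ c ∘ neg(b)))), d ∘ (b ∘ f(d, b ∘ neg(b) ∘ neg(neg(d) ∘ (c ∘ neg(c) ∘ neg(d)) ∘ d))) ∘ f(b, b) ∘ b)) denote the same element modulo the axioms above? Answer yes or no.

Left:  neg(neg(f(neg(neg(neg(d))) ∘ (f(b, c) ∘ f(d, c)) ∘ ((neg(d) ∘ d ∘ f(f(f(b, c), (b ∘ c) ∘ d ∘ d), f((neg(c) ∘ c) ∘ f(d, b), d ∘ d))) ∘ c), (b ∘ d) ∘ f(b, b) ∘ (f(d, d) ∘ b))) ∘ neg(f(e, f(((d ∘ f(f(c, c), (b ∘ b) ∘ c)) ∘ (c ∘ f(b, d))) ∘ d, neg(c) ∘ neg(neg(neg(neg(neg(neg(neg(c))))))) ∘ neg(neg(neg(c))) ∘ neg(d))))) ∘ neg(neg(b))
  Push neg inside:  distribute neg over ∘ and collapse double neg
  Collect:  f(c ∘ f(b, c) ∘ f(d, c) ∘ f(f(f(b, c), b ∘ c ∘ d ∘ d), f(f(d, b), d ∘ d)) ∘ neg(d), b ∘ b ∘ d ∘ f(b, b) ∘ f(d, d)) ∘ f(e, f(c ∘ d ∘ d ∘ f(b, d) ∘ f(f(c, c), b ∘ b ∘ c), neg(c) ∘ neg(c) ∘ neg(c) ∘ neg(d))) ∘ b
  Order the arguments:  b ∘ f(c ∘ f(b, c) ∘ f(d, c) ∘ f(f(f(b, c), b ∘ c ∘ d ∘ d), f(f(d, b), d ∘ d)) ∘ neg(d), b ∘ b ∘ d ∘ f(b, b) ∘ f(d, d)) ∘ f(e, f(c ∘ d ∘ d ∘ f(b, d) ∘ f(f(c, c), b ∘ b ∘ c), neg(c) ∘ neg(c) ∘ neg(c) ∘ neg(d)))
Right:  f(e, f((d ∘ f(f(c, c), (b ∘ c) ∘ b)) ∘ c ∘ (neg(b) ∘ b ∘ c) ∘ ((neg(neg(b) ∘ c ∘ b) ∘ d) ∘ f(f(f(b, c), c ∘ b ∘ (d ∘ neg(neg(d)))), d)), neg(d) ∘ ((neg(c) ∘ neg(c)) ∘ neg(c)))) ∘ (b ∘ f(f(b, (neg(b) ∘ c) ∘ b) ∘ ((c ∘ neg(d)) ∘ (f(b, f(f(d, neg(neg(b))), d ∘ d)) ∘ f(d, b ∘ c ∘ neg(b)))), d ∘ (b ∘ f(d, b ∘ neg(b) ∘ neg(neg(d) ∘ (c ∘ neg(c) ∘ neg(d)) ∘ d))) ∘ f(b, b) ∘ b))
  Push neg inside:  distribute neg over ∘ and collapse double neg
  Collect:  f(e, f(c ∘ d ∘ d ∘ f(f(c, c), b ∘ b ∘ c) ∘ f(f(f(b, c), b ∘ c ∘ d ∘ d), d), neg(c) ∘ neg(c) ∘ neg(c) ∘ neg(d))) ∘ b ∘ f(c ∘ f(b, c) ∘ f(b, f(f(d, b), d ∘ d)) ∘ f(d, c) ∘ neg(d), b ∘ b ∘ d ∘ f(b, b) ∘ f(d, d))
  Order the arguments:  b ∘ f(c ∘ f(b, c) ∘ f(b, f(f(d, b), d ∘ d)) ∘ f(d, c) ∘ neg(d), b ∘ b ∘ d ∘ f(b, b) ∘ f(d, d)) ∘ f(e, f(c ∘ d ∘ d ∘ f(f(c, c), b ∘ b ∘ c) ∘ f(f(f(b, c), b ∘ c ∘ d ∘ d), d), neg(c) ∘ neg(c) ∘ neg(c) ∘ neg(d)))

Answer: no — b ∘ f(c ∘ f(b, c) ∘ f(d, c) ∘ f(f(f(b, c), b ∘ c ∘ d ∘ d), f(f(d, b), d ∘ d)) ∘ neg(d), b ∘ b ∘ d ∘ f(b, b) ∘ f(d, d)) ∘ f(e, f(c ∘ d ∘ d ∘ f(b, d) ∘ f(f(c, c), b ∘ b ∘ c), neg(c) ∘ neg(c) ∘ neg(c) ∘ neg(d))) vs b ∘ f(c ∘ f(b, c) ∘ f(b, f(f(d, b), d ∘ d)) ∘ f(d, c) ∘ neg(d), b ∘ b ∘ d ∘ f(b, b) ∘ f(d, d)) ∘ f(e, f(c ∘ d ∘ d ∘ f(f(c, c), b ∘ b ∘ c) ∘ f(f(f(b, c), b ∘ c ∘ d ∘ d), d), neg(c) ∘ neg(c) ∘ neg(c) ∘ neg(d)))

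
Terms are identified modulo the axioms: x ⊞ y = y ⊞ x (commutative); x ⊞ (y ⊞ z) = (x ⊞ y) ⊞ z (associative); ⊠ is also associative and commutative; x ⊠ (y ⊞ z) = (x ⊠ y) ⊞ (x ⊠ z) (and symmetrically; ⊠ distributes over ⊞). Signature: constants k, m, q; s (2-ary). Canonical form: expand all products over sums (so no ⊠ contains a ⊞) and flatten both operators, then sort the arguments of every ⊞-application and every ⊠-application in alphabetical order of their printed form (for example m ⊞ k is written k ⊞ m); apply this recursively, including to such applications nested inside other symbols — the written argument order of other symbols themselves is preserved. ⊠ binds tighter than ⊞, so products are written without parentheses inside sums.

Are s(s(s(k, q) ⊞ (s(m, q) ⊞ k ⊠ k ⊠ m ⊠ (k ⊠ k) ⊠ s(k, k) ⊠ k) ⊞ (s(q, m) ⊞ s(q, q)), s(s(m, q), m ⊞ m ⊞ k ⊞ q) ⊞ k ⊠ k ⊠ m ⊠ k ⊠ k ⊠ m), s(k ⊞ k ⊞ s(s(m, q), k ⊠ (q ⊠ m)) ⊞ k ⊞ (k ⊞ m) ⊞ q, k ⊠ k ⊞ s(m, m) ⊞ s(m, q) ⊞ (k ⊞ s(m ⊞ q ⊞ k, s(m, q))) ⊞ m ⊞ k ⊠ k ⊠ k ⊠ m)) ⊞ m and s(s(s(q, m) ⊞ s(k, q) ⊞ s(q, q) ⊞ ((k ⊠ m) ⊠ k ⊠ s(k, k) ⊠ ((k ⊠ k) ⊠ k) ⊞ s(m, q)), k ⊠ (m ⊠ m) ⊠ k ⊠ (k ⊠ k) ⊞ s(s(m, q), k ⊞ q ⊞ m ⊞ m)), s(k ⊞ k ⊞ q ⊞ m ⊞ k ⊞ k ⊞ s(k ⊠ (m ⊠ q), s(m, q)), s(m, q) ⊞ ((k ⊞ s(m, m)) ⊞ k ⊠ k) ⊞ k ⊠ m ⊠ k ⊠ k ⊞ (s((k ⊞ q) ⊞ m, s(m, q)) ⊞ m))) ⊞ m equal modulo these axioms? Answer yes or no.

Answer: no — m ⊞ s(s(k ⊠ k ⊠ k ⊠ k ⊠ k ⊠ m ⊠ s(k, k) ⊞ s(k, q) ⊞ s(m, q) ⊞ s(q, m) ⊞ s(q, q), k ⊠ k ⊠ k ⊠ k ⊠ m ⊠ m ⊞ s(s(m, q), k ⊞ m ⊞ m ⊞ q)), s(k ⊞ k ⊞ k ⊞ k ⊞ m ⊞ q ⊞ s(s(m, q), k ⊠ m ⊠ q), k ⊞ k ⊠ k ⊞ k ⊠ k ⊠ k ⊠ m ⊞ m ⊞ s(k ⊞ m ⊞ q, s(m, q)) ⊞ s(m, m) ⊞ s(m, q))) vs m ⊞ s(s(k ⊠ k ⊠ k ⊠ k ⊠ k ⊠ m ⊠ s(k, k) ⊞ s(k, q) ⊞ s(m, q) ⊞ s(q, m) ⊞ s(q, q), k ⊠ k ⊠ k ⊠ k ⊠ m ⊠ m ⊞ s(s(m, q), k ⊞ m ⊞ m ⊞ q)), s(k ⊞ k ⊞ k ⊞ k ⊞ m ⊞ q ⊞ s(k ⊠ m ⊠ q, s(m, q)), k ⊞ k ⊠ k ⊞ k ⊠ k ⊠ k ⊠ m ⊞ m ⊞ s(k ⊞ m ⊞ q, s(m, q)) ⊞ s(m, m) ⊞ s(m, q)))

Derivation:
Left:  s(s(s(k, q) ⊞ (s(m, q) ⊞ k ⊠ k ⊠ m ⊠ (k ⊠ k) ⊠ s(k, k) ⊠ k) ⊞ (s(q, m) ⊞ s(q, q)), s(s(m, q), m ⊞ m ⊞ k ⊞ q) ⊞ k ⊠ k ⊠ m ⊠ k ⊠ k ⊠ m), s(k ⊞ k ⊞ s(s(m, q), k ⊠ (q ⊠ m)) ⊞ k ⊞ (k ⊞ m) ⊞ q, k ⊠ k ⊞ s(m, m) ⊞ s(m, q) ⊞ (k ⊞ s(m ⊞ q ⊞ k, s(m, q))) ⊞ m ⊞ k ⊠ k ⊠ k ⊠ m)) ⊞ m
  Flatten:  s(s(k ⊠ k ⊠ k ⊠ k ⊠ k ⊠ m ⊠ s(k, k) ⊞ s(k, q) ⊞ s(m, q) ⊞ s(q, m) ⊞ s(q, q), k ⊠ k ⊠ k ⊠ k ⊠ m ⊠ m ⊞ s(s(m, q), k ⊞ m ⊞ m ⊞ q)), s(k ⊞ k ⊞ k ⊞ k ⊞ m ⊞ q ⊞ s(s(m, q), k ⊠ m ⊠ q), k ⊞ k ⊠ k ⊞ k ⊠ k ⊠ k ⊠ m ⊞ m ⊞ s(k ⊞ m ⊞ q, s(m, q)) ⊞ s(m, m) ⊞ s(m, q))) ⊞ m
  Order the arguments:  m ⊞ s(s(k ⊠ k ⊠ k ⊠ k ⊠ k ⊠ m ⊠ s(k, k) ⊞ s(k, q) ⊞ s(m, q) ⊞ s(q, m) ⊞ s(q, q), k ⊠ k ⊠ k ⊠ k ⊠ m ⊠ m ⊞ s(s(m, q), k ⊞ m ⊞ m ⊞ q)), s(k ⊞ k ⊞ k ⊞ k ⊞ m ⊞ q ⊞ s(s(m, q), k ⊠ m ⊠ q), k ⊞ k ⊠ k ⊞ k ⊠ k ⊠ k ⊠ m ⊞ m ⊞ s(k ⊞ m ⊞ q, s(m, q)) ⊞ s(m, m) ⊞ s(m, q)))
Right:  s(s(s(q, m) ⊞ s(k, q) ⊞ s(q, q) ⊞ ((k ⊠ m) ⊠ k ⊠ s(k, k) ⊠ ((k ⊠ k) ⊠ k) ⊞ s(m, q)), k ⊠ (m ⊠ m) ⊠ k ⊠ (k ⊠ k) ⊞ s(s(m, q), k ⊞ q ⊞ m ⊞ m)), s(k ⊞ k ⊞ q ⊞ m ⊞ k ⊞ k ⊞ s(k ⊠ (m ⊠ q), s(m, q)), s(m, q) ⊞ ((k ⊞ s(m, m)) ⊞ k ⊠ k) ⊞ k ⊠ m ⊠ k ⊠ k ⊞ (s((k ⊞ q) ⊞ m, s(m, q)) ⊞ m))) ⊞ m
  Flatten:  s(s(k ⊠ k ⊠ k ⊠ k ⊠ k ⊠ m ⊠ s(k, k) ⊞ s(k, q) ⊞ s(m, q) ⊞ s(q, m) ⊞ s(q, q), k ⊠ k ⊠ k ⊠ k ⊠ m ⊠ m ⊞ s(s(m, q), k ⊞ m ⊞ m ⊞ q)), s(k ⊞ k ⊞ k ⊞ k ⊞ m ⊞ q ⊞ s(k ⊠ m ⊠ q, s(m, q)), k ⊞ k ⊠ k ⊞ k ⊠ k ⊠ k ⊠ m ⊞ m ⊞ s(k ⊞ m ⊞ q, s(m, q)) ⊞ s(m, m) ⊞ s(m, q))) ⊞ m
  Order the arguments:  m ⊞ s(s(k ⊠ k ⊠ k ⊠ k ⊠ k ⊠ m ⊠ s(k, k) ⊞ s(k, q) ⊞ s(m, q) ⊞ s(q, m) ⊞ s(q, q), k ⊠ k ⊠ k ⊠ k ⊠ m ⊠ m ⊞ s(s(m, q), k ⊞ m ⊞ m ⊞ q)), s(k ⊞ k ⊞ k ⊞ k ⊞ m ⊞ q ⊞ s(k ⊠ m ⊠ q, s(m, q)), k ⊞ k ⊠ k ⊞ k ⊠ k ⊠ k ⊠ m ⊞ m ⊞ s(k ⊞ m ⊞ q, s(m, q)) ⊞ s(m, m) ⊞ s(m, q)))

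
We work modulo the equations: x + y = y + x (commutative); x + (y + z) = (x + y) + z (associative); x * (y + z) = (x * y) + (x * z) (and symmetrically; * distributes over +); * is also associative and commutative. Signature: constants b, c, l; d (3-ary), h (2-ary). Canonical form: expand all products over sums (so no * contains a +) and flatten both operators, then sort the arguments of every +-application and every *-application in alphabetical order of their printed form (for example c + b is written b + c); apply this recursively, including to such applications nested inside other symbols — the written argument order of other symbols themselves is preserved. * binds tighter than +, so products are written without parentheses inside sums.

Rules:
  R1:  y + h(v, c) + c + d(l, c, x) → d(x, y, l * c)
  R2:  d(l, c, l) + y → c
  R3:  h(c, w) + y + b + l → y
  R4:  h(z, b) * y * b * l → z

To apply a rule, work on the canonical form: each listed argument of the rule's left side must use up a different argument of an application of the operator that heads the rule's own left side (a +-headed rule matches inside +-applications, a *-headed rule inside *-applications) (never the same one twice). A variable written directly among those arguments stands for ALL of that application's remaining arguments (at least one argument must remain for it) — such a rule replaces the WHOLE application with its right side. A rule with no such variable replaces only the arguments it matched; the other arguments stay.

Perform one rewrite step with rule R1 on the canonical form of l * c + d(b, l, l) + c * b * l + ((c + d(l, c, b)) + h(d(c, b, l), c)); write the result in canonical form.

Canonical form:  b * c * l + c + c * l + d(b, l, l) + d(l, c, b) + h(d(c, b, l), c)
R1 matches:  uses c, d(l, c, b), h(d(c, b, l), c);  v := d(c, b, l), x := b, y := b * c * l + c * l + d(b, l, l)
The variable takes the whole remainder — replace the entire application.
New term:  d(b, b * c * l + c * l + d(b, l, l), c * l)

Answer: d(b, b * c * l + c * l + d(b, l, l), c * l)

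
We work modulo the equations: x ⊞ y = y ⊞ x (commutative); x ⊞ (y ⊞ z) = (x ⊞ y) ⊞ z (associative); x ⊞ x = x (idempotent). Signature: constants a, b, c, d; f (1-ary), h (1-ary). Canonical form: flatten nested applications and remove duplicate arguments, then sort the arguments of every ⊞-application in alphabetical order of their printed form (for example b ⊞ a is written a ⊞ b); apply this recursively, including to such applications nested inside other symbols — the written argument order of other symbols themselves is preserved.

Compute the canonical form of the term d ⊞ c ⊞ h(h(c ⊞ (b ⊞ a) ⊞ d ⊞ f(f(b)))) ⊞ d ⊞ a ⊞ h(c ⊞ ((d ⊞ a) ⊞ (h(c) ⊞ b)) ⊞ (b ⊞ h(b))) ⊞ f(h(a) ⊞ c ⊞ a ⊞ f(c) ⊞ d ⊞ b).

Answer: a ⊞ c ⊞ d ⊞ f(a ⊞ b ⊞ c ⊞ d ⊞ f(c) ⊞ h(a)) ⊞ h(a ⊞ b ⊞ c ⊞ d ⊞ h(b) ⊞ h(c)) ⊞ h(h(a ⊞ b ⊞ c ⊞ d ⊞ f(f(b))))

Derivation:
Canonicalize subterm:  h(h(c ⊞ (b ⊞ a) ⊞ d ⊞ f(f(b))))  →  h(h(a ⊞ b ⊞ c ⊞ d ⊞ f(f(b))))
Canonicalize subterm:  h(c ⊞ ((d ⊞ a) ⊞ (h(c) ⊞ b)) ⊞ (b ⊞ h(b)))  →  h(a ⊞ b ⊞ c ⊞ d ⊞ h(b) ⊞ h(c))
Inside:  f(h(a) ⊞ c ⊞ a ⊞ f(c) ⊞ d ⊞ b)  →  f(a ⊞ b ⊞ c ⊞ d ⊞ f(c) ⊞ h(a))
Drop duplicates:  drop duplicate d
Sort arguments:  a ⊞ c ⊞ d ⊞ f(a ⊞ b ⊞ c ⊞ d ⊞ f(c) ⊞ h(a)) ⊞ h(a ⊞ b ⊞ c ⊞ d ⊞ h(b) ⊞ h(c)) ⊞ h(h(a ⊞ b ⊞ c ⊞ d ⊞ f(f(b))))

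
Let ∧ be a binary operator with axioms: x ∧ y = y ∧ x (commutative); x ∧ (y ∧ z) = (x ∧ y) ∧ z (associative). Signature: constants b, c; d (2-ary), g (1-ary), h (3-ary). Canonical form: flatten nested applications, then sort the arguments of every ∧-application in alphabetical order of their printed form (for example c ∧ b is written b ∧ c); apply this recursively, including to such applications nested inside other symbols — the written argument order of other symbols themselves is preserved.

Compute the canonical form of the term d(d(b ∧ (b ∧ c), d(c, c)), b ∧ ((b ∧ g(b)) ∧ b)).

Work inside:  b ∧ ((b ∧ g(b)) ∧ b)
Un-nest:  b ∧ b ∧ g(b) ∧ b
Sort arguments:  b ∧ b ∧ b ∧ g(b)
Rebuild:  d(d(b ∧ b ∧ c, d(c, c)), b ∧ b ∧ b ∧ g(b))

Answer: d(d(b ∧ b ∧ c, d(c, c)), b ∧ b ∧ b ∧ g(b))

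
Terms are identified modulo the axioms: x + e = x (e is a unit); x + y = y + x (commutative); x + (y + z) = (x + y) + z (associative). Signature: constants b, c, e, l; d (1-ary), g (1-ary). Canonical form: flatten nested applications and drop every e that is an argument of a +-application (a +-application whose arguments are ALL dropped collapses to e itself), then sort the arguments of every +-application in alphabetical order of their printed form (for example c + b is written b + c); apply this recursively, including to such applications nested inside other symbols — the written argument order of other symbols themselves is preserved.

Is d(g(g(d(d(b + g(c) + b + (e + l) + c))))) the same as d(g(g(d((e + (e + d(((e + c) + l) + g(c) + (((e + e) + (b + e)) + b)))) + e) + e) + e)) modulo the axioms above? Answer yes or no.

Answer: yes — both canonical forms are d(g(g(d(d(b + b + c + g(c) + l)))))

Derivation:
Left:  d(g(g(d(d(b + g(c) + b + (e + l) + c)))))
  Work inside:  b + g(c) + b + (e + l) + c
  Merge nested applications:  b + g(c) + b + e + l + c
  Drop the unit:  drop e
  Sort arguments:  b + b + c + g(c) + l
  Put back:  d(g(g(d(d(b + b + c + g(c) + l)))))
Right:  d(g(g(d((e + (e + d(((e + c) + l) + g(c) + (((e + e) + (b + e)) + b)))) + e) + e) + e))
  Work inside:  g(d((e + (e + d(((e + c) + l) + g(c) + (((e + e) + (b + e)) + b)))) + e) + e) + e
  Simplify inside:  g(d((e + (e + d(((e + c) + l) + g(c) + (((e + e) + (b + e)) + b)))) + e) + e)  →  g(d(d(b + b + c + g(c) + l)))
  Units out:  drop e
  Order the arguments:  g(d(d(b + b + c + g(c) + l)))
  Reassemble:  d(g(g(d(d(b + b + c + g(c) + l)))))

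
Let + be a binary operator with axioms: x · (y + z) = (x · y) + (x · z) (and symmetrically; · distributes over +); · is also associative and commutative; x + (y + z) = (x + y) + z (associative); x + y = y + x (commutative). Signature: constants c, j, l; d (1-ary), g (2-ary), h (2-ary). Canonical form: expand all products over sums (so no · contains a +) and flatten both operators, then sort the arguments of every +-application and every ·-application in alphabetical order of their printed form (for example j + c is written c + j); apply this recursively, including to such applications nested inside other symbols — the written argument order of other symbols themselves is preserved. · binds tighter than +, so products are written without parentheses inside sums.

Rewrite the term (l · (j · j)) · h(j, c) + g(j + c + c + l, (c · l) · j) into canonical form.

Un-nest:  h(j, c) · j · j · l + g(c + c + j + l, c · j · l)
Order the arguments:  g(c + c + j + l, c · j · l) + h(j, c) · j · j · l

Answer: g(c + c + j + l, c · j · l) + h(j, c) · j · j · l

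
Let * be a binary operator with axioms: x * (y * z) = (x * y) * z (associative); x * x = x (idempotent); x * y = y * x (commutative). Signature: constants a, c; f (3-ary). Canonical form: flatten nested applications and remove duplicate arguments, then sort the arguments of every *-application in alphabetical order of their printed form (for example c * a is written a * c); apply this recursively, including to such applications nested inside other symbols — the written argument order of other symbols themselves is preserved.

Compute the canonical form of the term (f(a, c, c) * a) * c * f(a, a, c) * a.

Answer: a * c * f(a, a, c) * f(a, c, c)

Derivation:
Flatten:  f(a, c, c) * a * c * f(a, a, c) * a
Idempotence:  drop duplicate a
Order the arguments:  a * c * f(a, a, c) * f(a, c, c)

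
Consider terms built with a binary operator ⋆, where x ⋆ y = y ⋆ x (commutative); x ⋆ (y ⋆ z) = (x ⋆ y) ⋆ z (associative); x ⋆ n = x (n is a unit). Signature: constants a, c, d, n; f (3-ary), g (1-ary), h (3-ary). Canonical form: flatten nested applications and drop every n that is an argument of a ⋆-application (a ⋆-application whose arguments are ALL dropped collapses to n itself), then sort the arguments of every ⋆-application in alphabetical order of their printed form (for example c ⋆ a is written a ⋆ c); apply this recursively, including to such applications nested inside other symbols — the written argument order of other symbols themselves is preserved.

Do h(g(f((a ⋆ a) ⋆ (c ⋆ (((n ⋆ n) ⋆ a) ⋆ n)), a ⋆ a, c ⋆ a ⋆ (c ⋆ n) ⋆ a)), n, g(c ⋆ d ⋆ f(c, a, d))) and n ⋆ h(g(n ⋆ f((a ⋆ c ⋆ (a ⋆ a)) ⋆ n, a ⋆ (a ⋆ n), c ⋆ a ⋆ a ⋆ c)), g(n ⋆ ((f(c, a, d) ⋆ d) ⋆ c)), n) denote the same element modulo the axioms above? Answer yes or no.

Left:  h(g(f((a ⋆ a) ⋆ (c ⋆ (((n ⋆ n) ⋆ a) ⋆ n)), a ⋆ a, c ⋆ a ⋆ (c ⋆ n) ⋆ a)), n, g(c ⋆ d ⋆ f(c, a, d)))
  Focus inside:  (a ⋆ a) ⋆ (c ⋆ (((n ⋆ n) ⋆ a) ⋆ n))
  Un-nest:  a ⋆ a ⋆ c ⋆ n ⋆ n ⋆ a ⋆ n
  Drop the unit:  drop n (×3)
  Order the arguments:  a ⋆ a ⋆ a ⋆ c
  Put back:  h(g(f(a ⋆ a ⋆ a ⋆ c, a ⋆ a, a ⋆ a ⋆ c ⋆ c)), n, g(c ⋆ d ⋆ f(c, a, d)))
Right:  n ⋆ h(g(n ⋆ f((a ⋆ c ⋆ (a ⋆ a)) ⋆ n, a ⋆ (a ⋆ n), c ⋆ a ⋆ a ⋆ c)), g(n ⋆ ((f(c, a, d) ⋆ d) ⋆ c)), n)
  Simplify inside:  h(g(n ⋆ f((a ⋆ c ⋆ (a ⋆ a)) ⋆ n, a ⋆ (a ⋆ n), c ⋆ a ⋆ a ⋆ c)), g(n ⋆ ((f(c, a, d) ⋆ d) ⋆ c)), n)  →  h(g(f(a ⋆ a ⋆ a ⋆ c, a ⋆ a, a ⋆ a ⋆ c ⋆ c)), g(c ⋆ d ⋆ f(c, a, d)), n)
  Drop the unit:  drop n
  Sort arguments:  h(g(f(a ⋆ a ⋆ a ⋆ c, a ⋆ a, a ⋆ a ⋆ c ⋆ c)), g(c ⋆ d ⋆ f(c, a, d)), n)

Answer: no — h(g(f(a ⋆ a ⋆ a ⋆ c, a ⋆ a, a ⋆ a ⋆ c ⋆ c)), n, g(c ⋆ d ⋆ f(c, a, d))) vs h(g(f(a ⋆ a ⋆ a ⋆ c, a ⋆ a, a ⋆ a ⋆ c ⋆ c)), g(c ⋆ d ⋆ f(c, a, d)), n)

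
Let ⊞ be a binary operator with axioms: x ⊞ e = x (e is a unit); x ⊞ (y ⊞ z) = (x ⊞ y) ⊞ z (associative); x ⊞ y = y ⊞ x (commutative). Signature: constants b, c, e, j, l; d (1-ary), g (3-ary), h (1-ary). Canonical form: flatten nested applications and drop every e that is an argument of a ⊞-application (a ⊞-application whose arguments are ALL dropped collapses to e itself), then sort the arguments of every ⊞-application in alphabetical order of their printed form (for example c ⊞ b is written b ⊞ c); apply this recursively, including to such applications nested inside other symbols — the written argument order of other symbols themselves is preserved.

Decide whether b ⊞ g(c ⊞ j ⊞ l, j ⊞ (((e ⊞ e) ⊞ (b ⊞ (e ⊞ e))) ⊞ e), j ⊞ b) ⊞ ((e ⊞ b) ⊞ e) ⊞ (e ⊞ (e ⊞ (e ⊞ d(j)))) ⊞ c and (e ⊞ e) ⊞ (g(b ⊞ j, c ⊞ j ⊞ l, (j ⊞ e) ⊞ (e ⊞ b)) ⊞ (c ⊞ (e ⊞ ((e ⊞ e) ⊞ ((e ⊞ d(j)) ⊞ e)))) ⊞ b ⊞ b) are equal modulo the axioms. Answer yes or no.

Left:  b ⊞ g(c ⊞ j ⊞ l, j ⊞ (((e ⊞ e) ⊞ (b ⊞ (e ⊞ e))) ⊞ e), j ⊞ b) ⊞ ((e ⊞ b) ⊞ e) ⊞ (e ⊞ (e ⊞ (e ⊞ d(j)))) ⊞ c
  Flatten:  b ⊞ g(c ⊞ j ⊞ l, j ⊞ (((e ⊞ e) ⊞ (b ⊞ (e ⊞ e))) ⊞ e), j ⊞ b) ⊞ e ⊞ b ⊞ e ⊞ e ⊞ e ⊞ e ⊞ d(j) ⊞ c
  Canonicalize subterm:  g(c ⊞ j ⊞ l, j ⊞ (((e ⊞ e) ⊞ (b ⊞ (e ⊞ e))) ⊞ e), j ⊞ b)  →  g(c ⊞ j ⊞ l, b ⊞ j, b ⊞ j)
  Units out:  drop e (×5)
  Sort:  b ⊞ b ⊞ c ⊞ d(j) ⊞ g(c ⊞ j ⊞ l, b ⊞ j, b ⊞ j)
Right:  (e ⊞ e) ⊞ (g(b ⊞ j, c ⊞ j ⊞ l, (j ⊞ e) ⊞ (e ⊞ b)) ⊞ (c ⊞ (e ⊞ ((e ⊞ e) ⊞ ((e ⊞ d(j)) ⊞ e)))) ⊞ b ⊞ b)
  Un-nest:  e ⊞ e ⊞ g(b ⊞ j, c ⊞ j ⊞ l, (j ⊞ e) ⊞ (e ⊞ b)) ⊞ c ⊞ e ⊞ e ⊞ e ⊞ e ⊞ d(j) ⊞ e ⊞ b ⊞ b
  Canonicalize subterm:  g(b ⊞ j, c ⊞ j ⊞ l, (j ⊞ e) ⊞ (e ⊞ b))  →  g(b ⊞ j, c ⊞ j ⊞ l, b ⊞ j)
  Units out:  drop e (×7)
  Sort:  b ⊞ b ⊞ c ⊞ d(j) ⊞ g(b ⊞ j, c ⊞ j ⊞ l, b ⊞ j)

Answer: no — b ⊞ b ⊞ c ⊞ d(j) ⊞ g(c ⊞ j ⊞ l, b ⊞ j, b ⊞ j) vs b ⊞ b ⊞ c ⊞ d(j) ⊞ g(b ⊞ j, c ⊞ j ⊞ l, b ⊞ j)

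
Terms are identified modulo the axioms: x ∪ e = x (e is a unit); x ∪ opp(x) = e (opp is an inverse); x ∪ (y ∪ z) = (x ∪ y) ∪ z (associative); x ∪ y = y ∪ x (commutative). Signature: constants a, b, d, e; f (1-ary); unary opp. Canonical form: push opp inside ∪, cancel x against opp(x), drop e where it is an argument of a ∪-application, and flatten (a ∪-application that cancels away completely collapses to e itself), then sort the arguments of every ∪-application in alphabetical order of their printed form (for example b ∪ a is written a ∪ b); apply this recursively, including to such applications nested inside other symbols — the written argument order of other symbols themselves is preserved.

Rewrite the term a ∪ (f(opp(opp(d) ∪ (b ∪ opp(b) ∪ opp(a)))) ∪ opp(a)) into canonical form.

Push opp inside:  distribute opp over ∪ and collapse double opp
Cancel inverse pairs:  a cancels
Combine occurrences:  f(a ∪ d)

Answer: f(a ∪ d)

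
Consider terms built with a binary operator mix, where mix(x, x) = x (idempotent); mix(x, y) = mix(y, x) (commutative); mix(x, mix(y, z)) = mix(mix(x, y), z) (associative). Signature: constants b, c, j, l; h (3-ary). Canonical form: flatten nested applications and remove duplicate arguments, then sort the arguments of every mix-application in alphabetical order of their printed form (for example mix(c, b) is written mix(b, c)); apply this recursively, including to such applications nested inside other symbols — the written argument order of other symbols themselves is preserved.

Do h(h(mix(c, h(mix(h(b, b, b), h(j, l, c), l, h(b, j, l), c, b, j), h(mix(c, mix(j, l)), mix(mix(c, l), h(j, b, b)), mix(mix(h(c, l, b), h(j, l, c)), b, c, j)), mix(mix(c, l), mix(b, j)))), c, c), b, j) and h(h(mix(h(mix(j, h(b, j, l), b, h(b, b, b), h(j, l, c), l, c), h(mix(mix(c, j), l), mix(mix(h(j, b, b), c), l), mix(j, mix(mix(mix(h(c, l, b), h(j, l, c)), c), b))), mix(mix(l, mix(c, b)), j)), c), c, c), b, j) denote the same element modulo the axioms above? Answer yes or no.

Answer: yes — both canonical forms are h(h(mix(c, h(mix(b, c, h(b, b, b), h(b, j, l), h(j, l, c), j, l), h(mix(c, j, l), mix(c, h(j, b, b), l), mix(b, c, h(c, l, b), h(j, l, c), j)), mix(b, c, j, l))), c, c), b, j)

Derivation:
Left:  h(h(mix(c, h(mix(h(b, b, b), h(j, l, c), l, h(b, j, l), c, b, j), h(mix(c, mix(j, l)), mix(mix(c, l), h(j, b, b)), mix(mix(h(c, l, b), h(j, l, c)), b, c, j)), mix(mix(c, l), mix(b, j)))), c, c), b, j)
  Work inside:  mix(c, h(mix(h(b, b, b), h(j, l, c), l, h(b, j, l), c, b, j), h(mix(c, mix(j, l)), mix(mix(c, l), h(j, b, b)), mix(mix(h(c, l, b), h(j, l, c)), b, c, j)), mix(mix(c, l), mix(b, j))))
  Simplify inside:  h(mix(h(b, b, b), h(j, l, c), l, h(b, j, l), c, b, j), h(mix(c, mix(j, l)), mix(mix(c, l), h(j, b, b)), mix(mix(h(c, l, b), h(j, l, c)), b, c, j)), mix(mix(c, l), mix(b, j)))  →  h(mix(b, c, h(b, b, b), h(b, j, l), h(j, l, c), j, l), h(mix(c, j, l), mix(c, h(j, b, b), l), mix(b, c, h(c, l, b), h(j, l, c), j)), mix(b, c, j, l))
  Order the arguments:  mix(c, h(mix(b, c, h(b, b, b), h(b, j, l), h(j, l, c), j, l), h(mix(c, j, l), mix(c, h(j, b, b), l), mix(b, c, h(c, l, b), h(j, l, c), j)), mix(b, c, j, l)))
  Put back:  h(h(mix(c, h(mix(b, c, h(b, b, b), h(b, j, l), h(j, l, c), j, l), h(mix(c, j, l), mix(c, h(j, b, b), l), mix(b, c, h(c, l, b), h(j, l, c), j)), mix(b, c, j, l))), c, c), b, j)
Right:  h(h(mix(h(mix(j, h(b, j, l), b, h(b, b, b), h(j, l, c), l, c), h(mix(mix(c, j), l), mix(mix(h(j, b, b), c), l), mix(j, mix(mix(mix(h(c, l, b), h(j, l, c)), c), b))), mix(mix(l, mix(c, b)), j)), c), c, c), b, j)
  Descend into:  mix(h(mix(j, h(b, j, l), b, h(b, b, b), h(j, l, c), l, c), h(mix(mix(c, j), l), mix(mix(h(j, b, b), c), l), mix(j, mix(mix(mix(h(c, l, b), h(j, l, c)), c), b))), mix(mix(l, mix(c, b)), j)), c)
  Canonicalize subterm:  h(mix(j, h(b, j, l), b, h(b, b, b), h(j, l, c), l, c), h(mix(mix(c, j), l), mix(mix(h(j, b, b), c), l), mix(j, mix(mix(mix(h(c, l, b), h(j, l, c)), c), b))), mix(mix(l, mix(c, b)), j))  →  h(mix(b, c, h(b, b, b), h(b, j, l), h(j, l, c), j, l), h(mix(c, j, l), mix(c, h(j, b, b), l), mix(b, c, h(c, l, b), h(j, l, c), j)), mix(b, c, j, l))
  Sort:  mix(c, h(mix(b, c, h(b, b, b), h(b, j, l), h(j, l, c), j, l), h(mix(c, j, l), mix(c, h(j, b, b), l), mix(b, c, h(c, l, b), h(j, l, c), j)), mix(b, c, j, l)))
  Rebuild:  h(h(mix(c, h(mix(b, c, h(b, b, b), h(b, j, l), h(j, l, c), j, l), h(mix(c, j, l), mix(c, h(j, b, b), l), mix(b, c, h(c, l, b), h(j, l, c), j)), mix(b, c, j, l))), c, c), b, j)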